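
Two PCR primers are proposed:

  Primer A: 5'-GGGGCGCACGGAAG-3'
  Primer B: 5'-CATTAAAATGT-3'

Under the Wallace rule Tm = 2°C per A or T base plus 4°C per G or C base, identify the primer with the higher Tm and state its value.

Primer A: A+T=3, G+C=11 → Tm = 2(3)+4(11) = 50°C
Primer B: A+T=9, G+C=2 → Tm = 2(9)+4(2) = 26°C
50°C vs 26°C → primer A is higher.

Primer A, 50°C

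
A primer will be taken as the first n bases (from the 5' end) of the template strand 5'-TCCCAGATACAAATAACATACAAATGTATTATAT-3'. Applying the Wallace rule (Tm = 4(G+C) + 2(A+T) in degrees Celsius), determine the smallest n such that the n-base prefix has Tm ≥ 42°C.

n = 16

First 15 bases: TCCCAGATACAAATA → Tm = 40°C (< 42°C)
First 16 bases: TCCCAGATACAAATAA → Tm = 42°C (≥ 42°C)
Each additional base adds 2°C (A/T) or 4°C (G/C), so Tm is non-decreasing in n; n = 16 is the first length to reach 42°C.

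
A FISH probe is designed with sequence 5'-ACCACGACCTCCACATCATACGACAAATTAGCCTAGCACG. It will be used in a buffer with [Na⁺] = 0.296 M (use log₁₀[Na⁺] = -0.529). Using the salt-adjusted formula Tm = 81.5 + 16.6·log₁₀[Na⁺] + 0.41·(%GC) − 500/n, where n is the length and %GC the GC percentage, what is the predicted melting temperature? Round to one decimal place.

Length n = 40. G=5, T=6, A=14, C=15
G+C = 20, so %GC = 20/40 × 100 = 50%
Salt term: 16.6 × (-0.529) = -8.781
GC term: 0.41 × 50 = 20.5; length term: −500/40 = −12.5
Tm = 81.5 + (-8.781) + 20.5 − 12.5 = 80.719 → 80.7°C

80.7°C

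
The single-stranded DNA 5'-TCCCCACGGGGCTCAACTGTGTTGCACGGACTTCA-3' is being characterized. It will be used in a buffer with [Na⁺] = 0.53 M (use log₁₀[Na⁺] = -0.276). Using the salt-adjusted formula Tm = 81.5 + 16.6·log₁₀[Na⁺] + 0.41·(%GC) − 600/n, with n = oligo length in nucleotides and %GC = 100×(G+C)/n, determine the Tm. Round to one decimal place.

Length n = 35. Scanning the sequence gives A=6, G=9, T=8, C=12.
G+C = 21, so %GC = 21/35 × 100 = 60%
Salt term: 16.6 × (-0.276) = -4.582
GC term: 0.41 × 60 = 24.6; length term: −600/35 = −17.143
Tm = 81.5 + (-4.582) + 24.6 − 17.143 = 84.375 → 84.4°C

84.4°C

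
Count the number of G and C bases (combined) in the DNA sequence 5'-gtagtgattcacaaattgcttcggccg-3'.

Base counts: A=6, T=8, G=7, C=6
Total G or C: 7 + 6 = 13

13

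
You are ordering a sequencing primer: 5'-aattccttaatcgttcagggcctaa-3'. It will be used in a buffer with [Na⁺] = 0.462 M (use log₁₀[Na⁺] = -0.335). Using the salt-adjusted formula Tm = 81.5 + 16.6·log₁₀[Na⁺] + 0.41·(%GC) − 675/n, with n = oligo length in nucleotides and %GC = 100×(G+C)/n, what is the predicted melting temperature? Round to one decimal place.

65.3°C

Length n = 25. T=8, C=6, G=4, A=7
G+C = 10, so %GC = 10/25 × 100 = 40%
Salt term: 16.6 × (-0.335) = -5.561
GC term: 0.41 × 40 = 16.4; length term: −675/25 = −27
Tm = 81.5 + (-5.561) + 16.4 − 27 = 65.339 → 65.3°C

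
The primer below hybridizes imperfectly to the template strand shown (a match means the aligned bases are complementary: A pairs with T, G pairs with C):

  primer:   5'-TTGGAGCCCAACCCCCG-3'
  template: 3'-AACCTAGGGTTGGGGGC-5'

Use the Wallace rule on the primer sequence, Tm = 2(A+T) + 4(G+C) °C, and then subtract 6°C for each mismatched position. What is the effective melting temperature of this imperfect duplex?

Primer base counts: A=3, T=2, G=4, C=8 → A+T=5, G+C=12
Perfect-match Tm = 2(5) + 4(12) = 10 + 48 = 58°C
Mismatches (positions where the bases are not complementary): 1 (at position 6)
Effective Tm = 58 − 1×6 = 58 − 6 = 52°C

52°C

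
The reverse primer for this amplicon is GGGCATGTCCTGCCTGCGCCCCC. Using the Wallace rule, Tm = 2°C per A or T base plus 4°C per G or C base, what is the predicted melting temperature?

C=11, T=4, A=1, G=7
So N_AT = 5 and N_GC = 18.
Tm = 2×5 + 4×18 = 82°C

82°C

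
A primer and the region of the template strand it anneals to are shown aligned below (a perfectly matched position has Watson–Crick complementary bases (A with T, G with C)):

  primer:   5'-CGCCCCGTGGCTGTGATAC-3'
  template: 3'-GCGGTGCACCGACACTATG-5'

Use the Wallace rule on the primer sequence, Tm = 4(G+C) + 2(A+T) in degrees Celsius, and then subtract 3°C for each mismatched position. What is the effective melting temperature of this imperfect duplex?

61°C

Primer base counts: A=2, T=4, G=6, C=7 → A+T=6, G+C=13
Perfect-match Tm = 2(6) + 4(13) = 12 + 52 = 64°C
Mismatches (positions where the bases are not complementary): 1 (at position 5)
Effective Tm = 64 − 1×3 = 64 − 3 = 61°C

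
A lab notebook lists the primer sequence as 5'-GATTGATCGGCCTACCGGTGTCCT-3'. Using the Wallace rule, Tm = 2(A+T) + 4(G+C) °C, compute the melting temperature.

76°C

A=3, C=7, G=7, T=7
AT pairs contribute 10, GC pairs contribute 14.
Tm = 4·14 + 2·10 = 56 + 20 = 76°C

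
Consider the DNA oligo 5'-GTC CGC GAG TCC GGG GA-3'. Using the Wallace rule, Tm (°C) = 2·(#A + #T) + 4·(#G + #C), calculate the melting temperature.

Base counts: T=2, G=8, A=2, C=5
So N_AT = 4 and N_GC = 13.
Tm = 4·13 + 2·4 = 52 + 8 = 60°C

60°C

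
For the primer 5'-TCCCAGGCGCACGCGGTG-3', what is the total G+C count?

14

Counting bases: T=2, C=7, G=7, A=2
G+C = 7 + 7 = 14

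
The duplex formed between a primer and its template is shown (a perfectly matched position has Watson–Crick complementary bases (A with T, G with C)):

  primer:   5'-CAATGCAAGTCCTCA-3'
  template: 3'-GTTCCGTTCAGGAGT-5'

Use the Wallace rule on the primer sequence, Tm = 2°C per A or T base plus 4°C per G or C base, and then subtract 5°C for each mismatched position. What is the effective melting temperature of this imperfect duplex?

Primer base counts: A=5, T=3, G=2, C=5 → A+T=8, G+C=7
Perfect-match Tm = 2(8) + 4(7) = 16 + 28 = 44°C
Mismatches (positions where the bases are not complementary): 1 (at position 4)
Effective Tm = 44 − 1×5 = 44 − 5 = 39°C

39°C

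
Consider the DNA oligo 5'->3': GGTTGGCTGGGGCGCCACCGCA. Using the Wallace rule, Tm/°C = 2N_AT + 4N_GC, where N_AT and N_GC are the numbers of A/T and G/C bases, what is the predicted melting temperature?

78°C

Counting bases: A=2, G=10, T=3, C=7
AT pairs contribute 5, GC pairs contribute 17.
Tm = 4·17 + 2·5 = 68 + 10 = 78°C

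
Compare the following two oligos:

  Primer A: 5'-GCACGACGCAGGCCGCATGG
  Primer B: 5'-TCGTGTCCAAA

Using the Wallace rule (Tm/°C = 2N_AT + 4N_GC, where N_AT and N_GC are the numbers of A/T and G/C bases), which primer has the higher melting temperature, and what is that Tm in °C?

Primer A: A+T=5, G+C=15 → Tm = 2(5)+4(15) = 70°C
Primer B: A+T=6, G+C=5 → Tm = 2(6)+4(5) = 32°C
70°C vs 32°C → primer A is higher.

Primer A, 70°C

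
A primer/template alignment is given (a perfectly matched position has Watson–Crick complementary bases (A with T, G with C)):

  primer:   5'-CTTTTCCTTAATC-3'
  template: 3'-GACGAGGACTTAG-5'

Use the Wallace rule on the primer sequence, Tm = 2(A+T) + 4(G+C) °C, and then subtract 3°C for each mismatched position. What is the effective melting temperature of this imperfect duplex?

Primer base counts: A=2, T=7, G=0, C=4 → A+T=9, G+C=4
Perfect-match Tm = 2(9) + 4(4) = 18 + 16 = 34°C
Mismatches (positions where the bases are not complementary): 3 (at positions 3, 4, 9)
Effective Tm = 34 − 3×3 = 34 − 9 = 25°C

25°C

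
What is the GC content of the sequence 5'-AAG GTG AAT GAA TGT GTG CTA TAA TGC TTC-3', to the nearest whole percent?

37%

Base counts: A=9, G=8, T=10, C=3
G+C = 8 + 3 = 11 out of 30 bases
%GC = 11/30 × 100 = 36.67% ≈ 37%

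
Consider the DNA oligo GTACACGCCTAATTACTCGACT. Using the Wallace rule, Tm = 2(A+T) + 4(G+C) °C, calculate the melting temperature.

Base counts: T=6, A=6, G=3, C=7
AT pairs contribute 12, GC pairs contribute 10.
Tm = 2(12) + 4(10) = 24 + 40 = 64°C

64°C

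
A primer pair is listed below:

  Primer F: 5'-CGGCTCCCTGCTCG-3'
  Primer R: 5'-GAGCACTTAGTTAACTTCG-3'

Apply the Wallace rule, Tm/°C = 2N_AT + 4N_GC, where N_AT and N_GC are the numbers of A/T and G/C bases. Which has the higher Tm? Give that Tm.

Primer R, 54°C

Primer F: A+T=3, G+C=11 → Tm = 2(3)+4(11) = 50°C
Primer R: A+T=11, G+C=8 → Tm = 2(11)+4(8) = 54°C
50°C vs 54°C → primer R is higher.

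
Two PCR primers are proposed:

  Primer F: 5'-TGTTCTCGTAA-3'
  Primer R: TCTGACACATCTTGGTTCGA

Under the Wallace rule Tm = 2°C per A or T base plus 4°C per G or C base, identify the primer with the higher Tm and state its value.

Primer R, 58°C

Primer F: A+T=7, G+C=4 → Tm = 2(7)+4(4) = 30°C
Primer R: A+T=11, G+C=9 → Tm = 2(11)+4(9) = 58°C
30°C vs 58°C → primer R is higher.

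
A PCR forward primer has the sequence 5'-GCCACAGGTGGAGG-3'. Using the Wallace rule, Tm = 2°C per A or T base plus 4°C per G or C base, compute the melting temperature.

C=3, T=1, A=3, G=7
A+T = 4, G+C = 10
Tm = 2(4) + 4(10) = 8 + 40 = 48°C

48°C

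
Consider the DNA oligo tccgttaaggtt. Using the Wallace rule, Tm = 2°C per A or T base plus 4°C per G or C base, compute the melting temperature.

34°C

Scanning the sequence gives C=2, A=2, T=5, G=3.
AT pairs contribute 7, GC pairs contribute 5.
Tm = 2(7) + 4(5) = 14 + 20 = 34°C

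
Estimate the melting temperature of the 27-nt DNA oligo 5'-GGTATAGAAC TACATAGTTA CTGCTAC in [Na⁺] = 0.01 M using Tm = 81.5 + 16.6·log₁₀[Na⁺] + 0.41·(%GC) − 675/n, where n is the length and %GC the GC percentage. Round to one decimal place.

38.5°C

Length n = 27. Counting bases: G=5, T=8, A=9, C=5
G+C = 10, so %GC = 10/27 × 100 = 37.037%
Salt term: 16.6 × (-2) = -33.2
GC term: 0.41 × 37.037 = 15.185; length term: −675/27 = −25
Tm = 81.5 + (-33.2) + 15.185 − 25 = 38.485 → 38.5°C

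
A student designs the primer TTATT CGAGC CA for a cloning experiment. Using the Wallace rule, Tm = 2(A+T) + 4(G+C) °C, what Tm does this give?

Base counts: T=4, C=3, A=3, G=2
So N_AT = 7 and N_GC = 5.
Tm = 2×7 + 4×5 = 34°C

34°C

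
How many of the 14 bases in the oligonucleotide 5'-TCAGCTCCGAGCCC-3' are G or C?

10

Scanning the sequence gives C=7, A=2, T=2, G=3.
G+C = 3 + 7 = 10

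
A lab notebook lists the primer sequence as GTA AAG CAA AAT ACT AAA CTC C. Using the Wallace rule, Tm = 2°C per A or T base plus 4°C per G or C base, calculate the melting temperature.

Scanning the sequence gives A=11, T=4, G=2, C=5.
So N_AT = 15 and N_GC = 7.
Tm = 4·7 + 2·15 = 28 + 30 = 58°C

58°C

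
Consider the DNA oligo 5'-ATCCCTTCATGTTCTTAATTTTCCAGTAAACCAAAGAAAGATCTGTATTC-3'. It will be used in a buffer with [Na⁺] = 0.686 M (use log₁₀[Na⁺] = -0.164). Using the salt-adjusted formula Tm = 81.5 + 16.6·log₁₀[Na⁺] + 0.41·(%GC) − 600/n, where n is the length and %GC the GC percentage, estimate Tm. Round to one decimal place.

79.9°C

Length n = 50. Counting bases: C=11, T=18, G=5, A=16
G+C = 16, so %GC = 16/50 × 100 = 32%
Salt term: 16.6 × (-0.164) = -2.722
GC term: 0.41 × 32 = 13.12; length term: −600/50 = −12
Tm = 81.5 + (-2.722) + 13.12 − 12 = 79.898 → 79.9°C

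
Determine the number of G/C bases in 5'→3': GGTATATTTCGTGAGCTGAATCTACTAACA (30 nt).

11

Scanning the sequence gives G=6, C=5, A=9, T=10.
Total G or C: 6 + 5 = 11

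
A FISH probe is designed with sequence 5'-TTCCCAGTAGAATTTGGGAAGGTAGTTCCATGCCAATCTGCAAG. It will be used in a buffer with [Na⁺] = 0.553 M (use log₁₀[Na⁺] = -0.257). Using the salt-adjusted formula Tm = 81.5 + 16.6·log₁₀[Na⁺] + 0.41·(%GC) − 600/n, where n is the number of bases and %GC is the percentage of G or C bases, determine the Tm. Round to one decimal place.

82.2°C

Length n = 44. G=11, A=12, T=12, C=9
G+C = 20, so %GC = 20/44 × 100 = 45.455%
Salt term: 16.6 × (-0.257) = -4.266
GC term: 0.41 × 45.455 = 18.637; length term: −600/44 = −13.636
Tm = 81.5 + (-4.266) + 18.637 − 13.636 = 82.235 → 82.2°C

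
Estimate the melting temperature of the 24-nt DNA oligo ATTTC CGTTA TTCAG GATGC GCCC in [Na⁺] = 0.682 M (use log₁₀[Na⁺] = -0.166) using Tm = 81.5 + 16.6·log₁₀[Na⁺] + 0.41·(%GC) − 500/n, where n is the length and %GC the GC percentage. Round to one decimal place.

78.4°C

Length n = 24. Counting bases: G=5, A=4, C=7, T=8
G+C = 12, so %GC = 12/24 × 100 = 50%
Salt term: 16.6 × (-0.166) = -2.756
GC term: 0.41 × 50 = 20.5; length term: −500/24 = −20.833
Tm = 81.5 + (-2.756) + 20.5 − 20.833 = 78.411 → 78.4°C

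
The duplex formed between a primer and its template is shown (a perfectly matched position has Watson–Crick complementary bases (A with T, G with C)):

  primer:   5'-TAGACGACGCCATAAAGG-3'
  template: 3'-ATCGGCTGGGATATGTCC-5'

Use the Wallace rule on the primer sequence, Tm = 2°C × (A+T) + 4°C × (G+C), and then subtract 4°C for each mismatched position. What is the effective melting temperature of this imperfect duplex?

38°C

Primer base counts: A=7, T=2, G=5, C=4 → A+T=9, G+C=9
Perfect-match Tm = 2(9) + 4(9) = 18 + 36 = 54°C
Mismatches (positions where the bases are not complementary): 4 (at positions 4, 9, 11, 15)
Effective Tm = 54 − 4×4 = 54 − 16 = 38°C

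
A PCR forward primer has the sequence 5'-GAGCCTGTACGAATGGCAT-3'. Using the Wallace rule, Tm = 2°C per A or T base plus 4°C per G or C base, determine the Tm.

Counting bases: T=4, G=6, A=5, C=4
So N_AT = 9 and N_GC = 10.
Tm = 2(9) + 4(10) = 18 + 40 = 58°C

58°C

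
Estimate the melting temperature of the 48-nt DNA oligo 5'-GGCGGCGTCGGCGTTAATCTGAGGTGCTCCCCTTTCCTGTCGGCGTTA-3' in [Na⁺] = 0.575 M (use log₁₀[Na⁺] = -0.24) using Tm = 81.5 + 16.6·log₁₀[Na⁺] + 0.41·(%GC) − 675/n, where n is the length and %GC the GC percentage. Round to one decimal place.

Length n = 48. Scanning the sequence gives A=4, G=16, C=14, T=14.
G+C = 30, so %GC = 30/48 × 100 = 62.5%
Salt term: 16.6 × (-0.24) = -3.984
GC term: 0.41 × 62.5 = 25.625; length term: −675/48 = −14.062
Tm = 81.5 + (-3.984) + 25.625 − 14.062 = 89.079 → 89.1°C

89.1°C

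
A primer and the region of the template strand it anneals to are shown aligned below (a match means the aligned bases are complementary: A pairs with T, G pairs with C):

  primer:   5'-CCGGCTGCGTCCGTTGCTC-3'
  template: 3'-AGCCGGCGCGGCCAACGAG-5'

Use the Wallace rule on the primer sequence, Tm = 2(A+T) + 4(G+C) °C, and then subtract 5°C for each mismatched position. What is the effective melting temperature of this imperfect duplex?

Primer base counts: A=0, T=5, G=6, C=8 → A+T=5, G+C=14
Perfect-match Tm = 2(5) + 4(14) = 10 + 56 = 66°C
Mismatches (positions where the bases are not complementary): 4 (at positions 1, 6, 10, 12)
Effective Tm = 66 − 4×5 = 66 − 20 = 46°C

46°C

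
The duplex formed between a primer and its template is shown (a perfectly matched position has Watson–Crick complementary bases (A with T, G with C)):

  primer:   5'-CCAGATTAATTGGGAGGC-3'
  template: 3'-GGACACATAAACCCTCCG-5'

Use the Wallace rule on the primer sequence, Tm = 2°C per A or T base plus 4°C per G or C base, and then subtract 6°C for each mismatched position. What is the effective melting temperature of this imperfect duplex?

Primer base counts: A=5, T=4, G=6, C=3 → A+T=9, G+C=9
Perfect-match Tm = 2(9) + 4(9) = 18 + 36 = 54°C
Mismatches (positions where the bases are not complementary): 4 (at positions 3, 5, 6, 9)
Effective Tm = 54 − 4×6 = 54 − 24 = 30°C

30°C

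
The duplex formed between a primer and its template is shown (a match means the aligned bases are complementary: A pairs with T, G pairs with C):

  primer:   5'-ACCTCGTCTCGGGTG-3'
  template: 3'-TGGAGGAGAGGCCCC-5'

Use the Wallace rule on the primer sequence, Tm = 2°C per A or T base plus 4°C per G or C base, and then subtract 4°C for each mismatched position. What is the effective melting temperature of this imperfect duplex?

Primer base counts: A=1, T=4, G=5, C=5 → A+T=5, G+C=10
Perfect-match Tm = 2(5) + 4(10) = 10 + 40 = 50°C
Mismatches (positions where the bases are not complementary): 3 (at positions 6, 11, 14)
Effective Tm = 50 − 3×4 = 50 − 12 = 38°C

38°C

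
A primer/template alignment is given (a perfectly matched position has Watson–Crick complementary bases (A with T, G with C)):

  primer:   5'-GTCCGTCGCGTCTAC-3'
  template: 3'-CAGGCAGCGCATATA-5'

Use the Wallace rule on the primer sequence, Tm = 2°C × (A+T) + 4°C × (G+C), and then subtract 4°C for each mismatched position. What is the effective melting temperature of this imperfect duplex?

Primer base counts: A=1, T=4, G=4, C=6 → A+T=5, G+C=10
Perfect-match Tm = 2(5) + 4(10) = 10 + 40 = 50°C
Mismatches (positions where the bases are not complementary): 2 (at positions 12, 15)
Effective Tm = 50 − 2×4 = 50 − 8 = 42°C

42°C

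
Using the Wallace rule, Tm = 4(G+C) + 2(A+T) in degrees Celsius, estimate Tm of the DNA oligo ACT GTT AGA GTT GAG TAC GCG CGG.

74°C

Scanning the sequence gives T=6, C=4, G=9, A=5.
AT pairs contribute 11, GC pairs contribute 13.
Tm = 2×11 + 4×13 = 74°C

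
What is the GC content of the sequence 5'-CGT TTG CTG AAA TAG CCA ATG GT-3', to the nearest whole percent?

43%

A=6, C=4, G=6, T=7
G+C = 6 + 4 = 10 out of 23 bases
%GC = 10/23 × 100 = 43.48% ≈ 43%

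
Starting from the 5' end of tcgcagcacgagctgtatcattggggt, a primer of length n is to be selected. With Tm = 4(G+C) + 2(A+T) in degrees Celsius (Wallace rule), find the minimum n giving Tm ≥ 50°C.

n = 15

First 14 bases: TCGCAGCACGAGCT → Tm = 46°C (< 50°C)
First 15 bases: TCGCAGCACGAGCTG → Tm = 50°C (≥ 50°C)
Each additional base adds 2°C (A/T) or 4°C (G/C), so Tm is non-decreasing in n; n = 15 is the first length to reach 50°C.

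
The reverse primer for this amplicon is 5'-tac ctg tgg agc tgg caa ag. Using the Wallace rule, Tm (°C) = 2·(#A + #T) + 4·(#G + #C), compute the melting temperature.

62°C

Base counts: G=7, C=4, T=4, A=5
AT pairs contribute 9, GC pairs contribute 11.
Tm = 2(9) + 4(11) = 18 + 44 = 62°C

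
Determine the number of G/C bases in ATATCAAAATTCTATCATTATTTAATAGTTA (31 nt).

Base counts: T=14, G=1, A=13, C=3
Total G or C: 1 + 3 = 4

4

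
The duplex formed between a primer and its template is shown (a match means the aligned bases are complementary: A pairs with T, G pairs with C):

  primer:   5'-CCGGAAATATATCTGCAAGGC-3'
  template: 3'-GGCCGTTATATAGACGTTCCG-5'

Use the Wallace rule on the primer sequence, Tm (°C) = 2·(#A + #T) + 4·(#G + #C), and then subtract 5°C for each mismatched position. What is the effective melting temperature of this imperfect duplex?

57°C

Primer base counts: A=7, T=4, G=5, C=5 → A+T=11, G+C=10
Perfect-match Tm = 2(11) + 4(10) = 22 + 40 = 62°C
Mismatches (positions where the bases are not complementary): 1 (at position 5)
Effective Tm = 62 − 1×5 = 62 − 5 = 57°C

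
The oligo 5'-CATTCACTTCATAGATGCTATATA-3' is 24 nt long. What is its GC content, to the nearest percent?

29%

Counting bases: G=2, A=8, C=5, T=9
G+C = 2 + 5 = 7 out of 24 bases
%GC = 7/24 × 100 = 29.17% ≈ 29%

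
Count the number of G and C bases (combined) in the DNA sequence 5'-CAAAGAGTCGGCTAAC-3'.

8

Counting bases: G=4, A=6, C=4, T=2
G+C = 4 + 4 = 8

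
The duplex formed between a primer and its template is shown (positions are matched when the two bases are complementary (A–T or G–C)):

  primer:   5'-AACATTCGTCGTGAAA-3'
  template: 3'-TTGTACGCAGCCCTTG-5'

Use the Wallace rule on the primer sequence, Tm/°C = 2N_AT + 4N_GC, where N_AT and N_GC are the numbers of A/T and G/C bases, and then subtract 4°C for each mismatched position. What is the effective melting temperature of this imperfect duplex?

32°C

Primer base counts: A=6, T=4, G=3, C=3 → A+T=10, G+C=6
Perfect-match Tm = 2(10) + 4(6) = 20 + 24 = 44°C
Mismatches (positions where the bases are not complementary): 3 (at positions 6, 12, 16)
Effective Tm = 44 − 3×4 = 44 − 12 = 32°C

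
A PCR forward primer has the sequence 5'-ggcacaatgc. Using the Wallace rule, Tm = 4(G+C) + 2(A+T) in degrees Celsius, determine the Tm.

32°C

Counting bases: T=1, G=3, C=3, A=3
AT pairs contribute 4, GC pairs contribute 6.
Tm = 2×4 + 4×6 = 32°C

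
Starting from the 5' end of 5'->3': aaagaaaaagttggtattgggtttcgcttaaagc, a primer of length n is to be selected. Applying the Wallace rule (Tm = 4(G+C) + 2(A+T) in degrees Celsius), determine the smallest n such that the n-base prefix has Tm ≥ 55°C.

First 20 bases: AAAGAAAAAGTTGGTATTGG → Tm = 52°C (< 55°C)
First 21 bases: AAAGAAAAAGTTGGTATTGGG → Tm = 56°C (≥ 55°C)
Since every base adds ≥2°C, Tm only increases with n, so the threshold is first crossed at n = 21.

n = 21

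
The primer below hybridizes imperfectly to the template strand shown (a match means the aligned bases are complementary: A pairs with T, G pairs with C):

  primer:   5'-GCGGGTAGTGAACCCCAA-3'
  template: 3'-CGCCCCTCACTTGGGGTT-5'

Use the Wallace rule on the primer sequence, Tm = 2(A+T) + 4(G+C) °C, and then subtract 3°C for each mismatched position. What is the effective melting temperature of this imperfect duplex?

Primer base counts: A=5, T=2, G=6, C=5 → A+T=7, G+C=11
Perfect-match Tm = 2(7) + 4(11) = 14 + 44 = 58°C
Mismatches (positions where the bases are not complementary): 1 (at position 6)
Effective Tm = 58 − 1×3 = 58 − 3 = 55°C

55°C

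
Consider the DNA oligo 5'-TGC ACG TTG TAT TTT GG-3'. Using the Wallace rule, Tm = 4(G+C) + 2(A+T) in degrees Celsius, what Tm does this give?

48°C

Scanning the sequence gives A=2, T=8, G=5, C=2.
AT pairs contribute 10, GC pairs contribute 7.
Tm = 4·7 + 2·10 = 28 + 20 = 48°C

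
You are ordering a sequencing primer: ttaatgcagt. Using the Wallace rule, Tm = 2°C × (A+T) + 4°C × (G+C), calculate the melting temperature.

26°C

Counting bases: T=4, G=2, C=1, A=3
AT pairs contribute 7, GC pairs contribute 3.
Tm = 4·3 + 2·7 = 12 + 14 = 26°C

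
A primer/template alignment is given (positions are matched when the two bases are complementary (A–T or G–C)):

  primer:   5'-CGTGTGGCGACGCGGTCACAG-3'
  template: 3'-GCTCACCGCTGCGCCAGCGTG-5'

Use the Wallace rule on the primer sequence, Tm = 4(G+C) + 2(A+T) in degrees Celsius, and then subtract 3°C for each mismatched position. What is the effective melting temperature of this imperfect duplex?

Primer base counts: A=3, T=3, G=9, C=6 → A+T=6, G+C=15
Perfect-match Tm = 2(6) + 4(15) = 12 + 60 = 72°C
Mismatches (positions where the bases are not complementary): 3 (at positions 3, 18, 21)
Effective Tm = 72 − 3×3 = 72 − 9 = 63°C

63°C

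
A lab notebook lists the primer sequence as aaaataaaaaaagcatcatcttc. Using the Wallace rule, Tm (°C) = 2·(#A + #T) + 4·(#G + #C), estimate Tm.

T=5, C=4, A=13, G=1
So N_AT = 18 and N_GC = 5.
Tm = 4·5 + 2·18 = 20 + 36 = 56°C

56°C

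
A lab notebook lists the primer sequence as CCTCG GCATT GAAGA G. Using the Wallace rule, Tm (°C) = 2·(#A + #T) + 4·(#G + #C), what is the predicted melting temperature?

50°C

Scanning the sequence gives C=4, G=5, T=3, A=4.
AT pairs contribute 7, GC pairs contribute 9.
Tm = 4·9 + 2·7 = 36 + 14 = 50°C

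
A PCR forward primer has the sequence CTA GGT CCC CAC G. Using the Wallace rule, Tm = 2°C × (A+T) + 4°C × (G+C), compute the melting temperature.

44°C

G=3, A=2, C=6, T=2
AT pairs contribute 4, GC pairs contribute 9.
Tm = 2×4 + 4×9 = 44°C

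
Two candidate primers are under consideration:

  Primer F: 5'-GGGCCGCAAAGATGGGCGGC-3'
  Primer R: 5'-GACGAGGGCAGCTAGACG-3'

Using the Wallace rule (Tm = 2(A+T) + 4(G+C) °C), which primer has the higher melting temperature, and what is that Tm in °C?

Primer F, 70°C

Primer F: A+T=5, G+C=15 → Tm = 2(5)+4(15) = 70°C
Primer R: A+T=6, G+C=12 → Tm = 2(6)+4(12) = 60°C
70°C vs 60°C → primer F is higher.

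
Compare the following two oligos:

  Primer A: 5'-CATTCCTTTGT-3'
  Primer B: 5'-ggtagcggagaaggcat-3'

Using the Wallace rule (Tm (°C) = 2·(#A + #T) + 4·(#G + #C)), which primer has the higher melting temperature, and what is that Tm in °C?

Primer B, 54°C

Primer A: A+T=7, G+C=4 → Tm = 2(7)+4(4) = 30°C
Primer B: A+T=7, G+C=10 → Tm = 2(7)+4(10) = 54°C
30°C vs 54°C → primer B is higher.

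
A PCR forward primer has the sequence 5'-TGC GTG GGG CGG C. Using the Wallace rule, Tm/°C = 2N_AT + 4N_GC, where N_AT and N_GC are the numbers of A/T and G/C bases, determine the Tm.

48°C

Counting bases: G=8, C=3, A=0, T=2
AT pairs contribute 2, GC pairs contribute 11.
Tm = 2×2 + 4×11 = 48°C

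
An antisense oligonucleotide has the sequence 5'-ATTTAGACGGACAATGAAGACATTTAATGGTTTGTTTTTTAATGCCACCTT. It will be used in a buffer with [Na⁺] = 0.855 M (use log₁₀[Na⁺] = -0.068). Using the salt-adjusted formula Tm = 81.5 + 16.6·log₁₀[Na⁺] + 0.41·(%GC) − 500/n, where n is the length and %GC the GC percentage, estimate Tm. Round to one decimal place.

Length n = 51. Base counts: C=7, A=15, T=20, G=9
G+C = 16, so %GC = 16/51 × 100 = 31.373%
Salt term: 16.6 × (-0.068) = -1.129
GC term: 0.41 × 31.373 = 12.863; length term: −500/51 = −9.804
Tm = 81.5 + (-1.129) + 12.863 − 9.804 = 83.43 → 83.4°C

83.4°C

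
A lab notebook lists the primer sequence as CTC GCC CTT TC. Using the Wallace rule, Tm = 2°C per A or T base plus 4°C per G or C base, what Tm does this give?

36°C

A=0, G=1, C=6, T=4
AT pairs contribute 4, GC pairs contribute 7.
Tm = 2(4) + 4(7) = 8 + 28 = 36°C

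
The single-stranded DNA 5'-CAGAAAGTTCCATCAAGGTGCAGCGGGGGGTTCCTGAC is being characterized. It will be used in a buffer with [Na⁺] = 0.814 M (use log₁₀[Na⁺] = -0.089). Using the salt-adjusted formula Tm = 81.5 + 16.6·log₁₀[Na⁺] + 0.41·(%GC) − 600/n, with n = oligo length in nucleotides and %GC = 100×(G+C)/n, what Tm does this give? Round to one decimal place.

88.0°C

Length n = 38. Scanning the sequence gives T=7, C=9, G=13, A=9.
G+C = 22, so %GC = 22/38 × 100 = 57.895%
Salt term: 16.6 × (-0.089) = -1.477
GC term: 0.41 × 57.895 = 23.737; length term: −600/38 = −15.789
Tm = 81.5 + (-1.477) + 23.737 − 15.789 = 87.971 → 88.0°C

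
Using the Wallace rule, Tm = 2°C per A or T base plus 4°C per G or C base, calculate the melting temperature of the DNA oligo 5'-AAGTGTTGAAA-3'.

Counting bases: T=3, C=0, G=3, A=5
So N_AT = 8 and N_GC = 3.
Tm = 2(8) + 4(3) = 16 + 12 = 28°C

28°C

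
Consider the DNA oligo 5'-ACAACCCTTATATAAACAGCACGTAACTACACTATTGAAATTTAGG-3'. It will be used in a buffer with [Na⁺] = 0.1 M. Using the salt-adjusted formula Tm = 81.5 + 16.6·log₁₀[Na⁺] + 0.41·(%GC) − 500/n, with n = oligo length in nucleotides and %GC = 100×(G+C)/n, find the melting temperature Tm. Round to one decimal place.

67.4°C

Length n = 46. Counting bases: T=12, C=10, G=5, A=19
G+C = 15, so %GC = 15/46 × 100 = 32.609%
Salt term: 16.6 × (-1) = -16.6
GC term: 0.41 × 32.609 = 13.37; length term: −500/46 = −10.87
Tm = 81.5 + (-16.6) + 13.37 − 10.87 = 67.4 → 67.4°C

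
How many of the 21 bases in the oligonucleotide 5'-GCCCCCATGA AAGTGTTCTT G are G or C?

Scanning the sequence gives C=6, T=6, A=4, G=5.
Total G or C: 5 + 6 = 11

11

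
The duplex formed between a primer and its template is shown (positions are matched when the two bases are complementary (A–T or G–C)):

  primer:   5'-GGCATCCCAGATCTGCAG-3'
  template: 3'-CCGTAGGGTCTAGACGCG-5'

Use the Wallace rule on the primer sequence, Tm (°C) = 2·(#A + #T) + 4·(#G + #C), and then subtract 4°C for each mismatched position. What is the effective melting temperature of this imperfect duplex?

Primer base counts: A=4, T=3, G=5, C=6 → A+T=7, G+C=11
Perfect-match Tm = 2(7) + 4(11) = 14 + 44 = 58°C
Mismatches (positions where the bases are not complementary): 2 (at positions 17, 18)
Effective Tm = 58 − 2×4 = 58 − 8 = 50°C

50°C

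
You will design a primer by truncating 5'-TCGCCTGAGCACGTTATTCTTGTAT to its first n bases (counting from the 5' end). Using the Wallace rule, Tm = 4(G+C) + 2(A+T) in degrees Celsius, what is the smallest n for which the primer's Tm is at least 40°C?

n = 12

First 11 bases: TCGCCTGAGCA → Tm = 36°C (< 40°C)
First 12 bases: TCGCCTGAGCAC → Tm = 40°C (≥ 40°C)
Since every base adds ≥2°C, Tm only increases with n, so the threshold is first crossed at n = 12.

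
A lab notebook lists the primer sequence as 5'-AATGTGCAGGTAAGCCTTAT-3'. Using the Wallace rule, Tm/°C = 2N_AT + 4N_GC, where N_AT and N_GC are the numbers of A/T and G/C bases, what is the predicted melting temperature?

56°C

Counting bases: G=5, A=6, C=3, T=6
AT pairs contribute 12, GC pairs contribute 8.
Tm = 4·8 + 2·12 = 32 + 24 = 56°C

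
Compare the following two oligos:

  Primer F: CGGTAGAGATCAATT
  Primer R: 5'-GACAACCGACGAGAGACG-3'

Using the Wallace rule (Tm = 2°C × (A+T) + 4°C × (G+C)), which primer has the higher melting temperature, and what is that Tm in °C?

Primer F: A+T=9, G+C=6 → Tm = 2(9)+4(6) = 42°C
Primer R: A+T=7, G+C=11 → Tm = 2(7)+4(11) = 58°C
42°C vs 58°C → primer R is higher.

Primer R, 58°C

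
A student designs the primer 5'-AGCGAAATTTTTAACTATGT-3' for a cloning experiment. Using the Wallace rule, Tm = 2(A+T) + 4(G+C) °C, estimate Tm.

50°C

Base counts: T=8, A=7, C=2, G=3
So N_AT = 15 and N_GC = 5.
Tm = 2×15 + 4×5 = 50°C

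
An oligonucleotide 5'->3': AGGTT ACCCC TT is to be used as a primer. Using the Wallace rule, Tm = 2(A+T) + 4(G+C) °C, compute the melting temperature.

36°C

T=4, A=2, C=4, G=2
So N_AT = 6 and N_GC = 6.
Tm = 2×6 + 4×6 = 36°C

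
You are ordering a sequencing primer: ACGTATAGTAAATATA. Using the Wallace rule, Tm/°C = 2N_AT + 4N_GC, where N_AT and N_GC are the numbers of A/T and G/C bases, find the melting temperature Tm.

Scanning the sequence gives G=2, C=1, A=8, T=5.
So N_AT = 13 and N_GC = 3.
Tm = 2(13) + 4(3) = 26 + 12 = 38°C

38°C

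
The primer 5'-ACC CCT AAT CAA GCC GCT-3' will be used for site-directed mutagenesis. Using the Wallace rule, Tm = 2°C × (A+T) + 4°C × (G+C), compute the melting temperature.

Base counts: G=2, A=5, C=8, T=3
AT pairs contribute 8, GC pairs contribute 10.
Tm = 2×8 + 4×10 = 56°C

56°C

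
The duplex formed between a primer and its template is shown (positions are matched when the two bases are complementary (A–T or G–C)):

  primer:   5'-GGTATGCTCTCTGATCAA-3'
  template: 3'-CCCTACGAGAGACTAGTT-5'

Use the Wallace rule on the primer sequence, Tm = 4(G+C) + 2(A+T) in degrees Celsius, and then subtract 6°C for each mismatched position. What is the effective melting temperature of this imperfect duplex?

46°C

Primer base counts: A=4, T=6, G=4, C=4 → A+T=10, G+C=8
Perfect-match Tm = 2(10) + 4(8) = 20 + 32 = 52°C
Mismatches (positions where the bases are not complementary): 1 (at position 3)
Effective Tm = 52 − 1×6 = 52 − 6 = 46°C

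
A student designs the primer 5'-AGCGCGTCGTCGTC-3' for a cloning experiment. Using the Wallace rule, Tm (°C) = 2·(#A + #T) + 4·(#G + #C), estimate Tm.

Scanning the sequence gives G=5, A=1, C=5, T=3.
AT pairs contribute 4, GC pairs contribute 10.
Tm = 2×4 + 4×10 = 48°C

48°C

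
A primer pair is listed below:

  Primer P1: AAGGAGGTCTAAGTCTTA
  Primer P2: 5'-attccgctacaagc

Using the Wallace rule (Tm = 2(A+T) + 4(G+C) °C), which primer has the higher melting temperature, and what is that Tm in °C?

Primer P1, 50°C

Primer P1: A+T=11, G+C=7 → Tm = 2(11)+4(7) = 50°C
Primer P2: A+T=7, G+C=7 → Tm = 2(7)+4(7) = 42°C
50°C vs 42°C → primer P1 is higher.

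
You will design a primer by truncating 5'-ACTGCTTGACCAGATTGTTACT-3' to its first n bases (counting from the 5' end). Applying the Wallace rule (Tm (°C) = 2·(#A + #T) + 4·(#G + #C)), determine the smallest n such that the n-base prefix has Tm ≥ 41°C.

n = 14

First 13 bases: ACTGCTTGACCAG → Tm = 40°C (< 41°C)
First 14 bases: ACTGCTTGACCAGA → Tm = 42°C (≥ 41°C)
Each additional base adds 2°C (A/T) or 4°C (G/C), so Tm is non-decreasing in n; n = 14 is the first length to reach 41°C.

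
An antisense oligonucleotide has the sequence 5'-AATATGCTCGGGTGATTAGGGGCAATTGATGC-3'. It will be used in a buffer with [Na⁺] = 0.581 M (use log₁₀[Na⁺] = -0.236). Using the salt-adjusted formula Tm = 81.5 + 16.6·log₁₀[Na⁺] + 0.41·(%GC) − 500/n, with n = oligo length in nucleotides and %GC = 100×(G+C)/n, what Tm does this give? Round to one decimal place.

81.2°C

Length n = 32. Counting bases: G=11, C=4, T=9, A=8
G+C = 15, so %GC = 15/32 × 100 = 46.875%
Salt term: 16.6 × (-0.236) = -3.918
GC term: 0.41 × 46.875 = 19.219; length term: −500/32 = −15.625
Tm = 81.5 + (-3.918) + 19.219 − 15.625 = 81.176 → 81.2°C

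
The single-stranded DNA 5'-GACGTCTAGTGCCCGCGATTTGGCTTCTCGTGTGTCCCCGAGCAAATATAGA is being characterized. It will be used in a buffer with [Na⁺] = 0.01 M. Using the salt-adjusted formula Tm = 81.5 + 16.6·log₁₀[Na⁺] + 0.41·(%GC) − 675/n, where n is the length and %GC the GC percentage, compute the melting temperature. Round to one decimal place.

57.4°C

Length n = 52. Counting bases: G=14, T=14, C=14, A=10
G+C = 28, so %GC = 28/52 × 100 = 53.846%
Salt term: 16.6 × (-2) = -33.2
GC term: 0.41 × 53.846 = 22.077; length term: −675/52 = −12.981
Tm = 81.5 + (-33.2) + 22.077 − 12.981 = 57.396 → 57.4°C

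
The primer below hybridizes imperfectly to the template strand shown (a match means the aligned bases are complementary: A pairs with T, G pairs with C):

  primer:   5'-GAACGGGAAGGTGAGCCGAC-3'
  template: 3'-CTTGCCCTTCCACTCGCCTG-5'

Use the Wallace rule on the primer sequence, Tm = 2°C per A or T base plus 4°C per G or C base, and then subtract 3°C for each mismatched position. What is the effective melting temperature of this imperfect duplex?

63°C

Primer base counts: A=6, T=1, G=9, C=4 → A+T=7, G+C=13
Perfect-match Tm = 2(7) + 4(13) = 14 + 52 = 66°C
Mismatches (positions where the bases are not complementary): 1 (at position 17)
Effective Tm = 66 − 1×3 = 66 − 3 = 63°C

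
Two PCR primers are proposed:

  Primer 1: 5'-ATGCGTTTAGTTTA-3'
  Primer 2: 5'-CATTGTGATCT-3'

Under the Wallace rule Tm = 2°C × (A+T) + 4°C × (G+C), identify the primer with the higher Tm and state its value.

Primer 1: A+T=10, G+C=4 → Tm = 2(10)+4(4) = 36°C
Primer 2: A+T=7, G+C=4 → Tm = 2(7)+4(4) = 30°C
36°C vs 30°C → primer 1 is higher.

Primer 1, 36°C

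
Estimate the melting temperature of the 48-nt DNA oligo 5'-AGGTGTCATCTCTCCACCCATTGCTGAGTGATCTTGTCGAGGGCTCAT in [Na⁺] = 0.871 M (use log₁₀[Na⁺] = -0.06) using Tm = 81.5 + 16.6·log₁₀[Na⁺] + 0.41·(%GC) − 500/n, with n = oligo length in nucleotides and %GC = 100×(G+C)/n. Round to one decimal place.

Length n = 48. Base counts: C=13, A=8, T=15, G=12
G+C = 25, so %GC = 25/48 × 100 = 52.083%
Salt term: 16.6 × (-0.06) = -0.996
GC term: 0.41 × 52.083 = 21.354; length term: −500/48 = −10.417
Tm = 81.5 + (-0.996) + 21.354 − 10.417 = 91.441 → 91.4°C

91.4°C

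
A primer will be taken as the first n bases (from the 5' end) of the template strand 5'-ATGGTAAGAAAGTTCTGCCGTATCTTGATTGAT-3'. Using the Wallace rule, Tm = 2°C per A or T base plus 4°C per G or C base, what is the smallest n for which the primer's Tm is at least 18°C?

First 6 bases: ATGGTA → Tm = 16°C (< 18°C)
First 7 bases: ATGGTAA → Tm = 18°C (≥ 18°C)
Each additional base adds 2°C (A/T) or 4°C (G/C), so Tm is non-decreasing in n; n = 7 is the first length to reach 18°C.

n = 7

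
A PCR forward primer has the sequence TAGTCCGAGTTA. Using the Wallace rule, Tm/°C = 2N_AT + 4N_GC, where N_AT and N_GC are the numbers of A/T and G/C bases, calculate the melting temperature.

Base counts: C=2, A=3, T=4, G=3
A+T = 7, G+C = 5
Tm = 2(7) + 4(5) = 14 + 20 = 34°C

34°C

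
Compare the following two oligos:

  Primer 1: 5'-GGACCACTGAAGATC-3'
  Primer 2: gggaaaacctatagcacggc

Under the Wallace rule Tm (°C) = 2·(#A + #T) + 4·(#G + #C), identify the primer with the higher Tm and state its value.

Primer 2, 62°C

Primer 1: A+T=7, G+C=8 → Tm = 2(7)+4(8) = 46°C
Primer 2: A+T=9, G+C=11 → Tm = 2(9)+4(11) = 62°C
46°C vs 62°C → primer 2 is higher.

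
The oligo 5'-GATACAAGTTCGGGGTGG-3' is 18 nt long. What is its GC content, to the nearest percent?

56%

Scanning the sequence gives A=4, C=2, T=4, G=8.
G+C = 8 + 2 = 10 out of 18 bases
%GC = 10/18 × 100 = 55.56% ≈ 56%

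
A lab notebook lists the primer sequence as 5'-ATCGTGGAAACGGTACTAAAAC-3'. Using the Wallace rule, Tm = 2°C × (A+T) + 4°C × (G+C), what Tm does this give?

62°C

T=4, A=9, G=5, C=4
A+T = 13, G+C = 9
Tm = 2×13 + 4×9 = 62°C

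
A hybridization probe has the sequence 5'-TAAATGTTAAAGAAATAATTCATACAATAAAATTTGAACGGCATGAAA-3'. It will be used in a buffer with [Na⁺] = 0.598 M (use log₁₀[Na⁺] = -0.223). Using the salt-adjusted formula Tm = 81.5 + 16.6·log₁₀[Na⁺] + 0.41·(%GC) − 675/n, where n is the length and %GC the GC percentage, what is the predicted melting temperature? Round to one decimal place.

72.3°C

Length n = 48. Base counts: T=13, G=6, A=25, C=4
G+C = 10, so %GC = 10/48 × 100 = 20.833%
Salt term: 16.6 × (-0.223) = -3.702
GC term: 0.41 × 20.833 = 8.542; length term: −675/48 = −14.062
Tm = 81.5 + (-3.702) + 8.542 − 14.062 = 72.278 → 72.3°C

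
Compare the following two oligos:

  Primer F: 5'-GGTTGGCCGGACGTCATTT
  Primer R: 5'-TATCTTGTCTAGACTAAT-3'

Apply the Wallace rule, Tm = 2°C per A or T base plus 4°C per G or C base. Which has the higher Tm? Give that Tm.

Primer F, 60°C

Primer F: A+T=8, G+C=11 → Tm = 2(8)+4(11) = 60°C
Primer R: A+T=13, G+C=5 → Tm = 2(13)+4(5) = 46°C
60°C vs 46°C → primer F is higher.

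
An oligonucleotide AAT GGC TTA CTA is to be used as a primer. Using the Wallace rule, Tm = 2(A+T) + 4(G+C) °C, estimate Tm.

Scanning the sequence gives C=2, G=2, T=4, A=4.
A+T = 8, G+C = 4
Tm = 2×8 + 4×4 = 32°C

32°C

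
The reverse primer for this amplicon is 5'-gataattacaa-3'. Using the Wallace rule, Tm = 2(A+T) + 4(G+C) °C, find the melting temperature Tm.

C=1, G=1, A=6, T=3
So N_AT = 9 and N_GC = 2.
Tm = 2×9 + 4×2 = 26°C

26°C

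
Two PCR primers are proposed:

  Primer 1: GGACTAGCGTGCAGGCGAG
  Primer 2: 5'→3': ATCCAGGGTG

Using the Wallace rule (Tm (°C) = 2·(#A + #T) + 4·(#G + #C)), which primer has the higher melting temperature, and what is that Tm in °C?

Primer 1, 64°C

Primer 1: A+T=6, G+C=13 → Tm = 2(6)+4(13) = 64°C
Primer 2: A+T=4, G+C=6 → Tm = 2(4)+4(6) = 32°C
64°C vs 32°C → primer 1 is higher.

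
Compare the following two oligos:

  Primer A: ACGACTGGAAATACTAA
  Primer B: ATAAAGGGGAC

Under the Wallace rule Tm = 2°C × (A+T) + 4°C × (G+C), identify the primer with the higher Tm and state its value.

Primer A, 46°C

Primer A: A+T=11, G+C=6 → Tm = 2(11)+4(6) = 46°C
Primer B: A+T=6, G+C=5 → Tm = 2(6)+4(5) = 32°C
46°C vs 32°C → primer A is higher.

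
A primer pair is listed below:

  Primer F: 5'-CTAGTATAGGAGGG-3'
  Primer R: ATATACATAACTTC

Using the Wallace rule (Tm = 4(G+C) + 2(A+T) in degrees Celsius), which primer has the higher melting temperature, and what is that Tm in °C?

Primer F: A+T=7, G+C=7 → Tm = 2(7)+4(7) = 42°C
Primer R: A+T=11, G+C=3 → Tm = 2(11)+4(3) = 34°C
42°C vs 34°C → primer F is higher.

Primer F, 42°C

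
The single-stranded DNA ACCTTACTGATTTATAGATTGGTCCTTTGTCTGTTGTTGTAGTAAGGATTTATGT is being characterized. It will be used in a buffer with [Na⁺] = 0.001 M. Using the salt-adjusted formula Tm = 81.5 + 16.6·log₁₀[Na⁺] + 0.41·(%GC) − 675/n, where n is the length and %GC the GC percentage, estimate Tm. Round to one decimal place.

Length n = 55. Scanning the sequence gives T=26, G=12, C=6, A=11.
G+C = 18, so %GC = 18/55 × 100 = 32.727%
Salt term: 16.6 × (-3) = -49.8
GC term: 0.41 × 32.727 = 13.418; length term: −675/55 = −12.273
Tm = 81.5 + (-49.8) + 13.418 − 12.273 = 32.845 → 32.8°C

32.8°C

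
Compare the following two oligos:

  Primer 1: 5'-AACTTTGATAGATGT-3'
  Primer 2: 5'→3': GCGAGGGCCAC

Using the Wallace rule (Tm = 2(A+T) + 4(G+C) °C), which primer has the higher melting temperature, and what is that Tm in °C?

Primer 1: A+T=11, G+C=4 → Tm = 2(11)+4(4) = 38°C
Primer 2: A+T=2, G+C=9 → Tm = 2(2)+4(9) = 40°C
38°C vs 40°C → primer 2 is higher.

Primer 2, 40°C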